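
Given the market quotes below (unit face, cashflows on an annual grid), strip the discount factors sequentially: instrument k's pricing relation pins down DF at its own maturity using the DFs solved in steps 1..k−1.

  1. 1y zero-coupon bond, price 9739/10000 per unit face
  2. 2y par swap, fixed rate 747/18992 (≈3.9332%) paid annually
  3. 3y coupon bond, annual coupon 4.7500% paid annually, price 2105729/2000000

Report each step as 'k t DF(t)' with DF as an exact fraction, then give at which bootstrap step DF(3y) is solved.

step 1 [1y] zero: DF = P = 9739/10000 ≈ 0.973900
step 2 [2y] swap r/1=747/18992: DF=(1 − 747/18992·(0.973900))/(1+747/18992) = 9253/10000 ≈ 0.925300
step 3 [3y] bond c/1=19/400: DF=(2105729/2000000 − 19/400·(0.973900+0.925300))/(1+19/400) = 919/1000 ≈ 0.919000

1 1 9739/10000
2 2 9253/10000
3 3 919/1000
DF(3y) is solved at step 3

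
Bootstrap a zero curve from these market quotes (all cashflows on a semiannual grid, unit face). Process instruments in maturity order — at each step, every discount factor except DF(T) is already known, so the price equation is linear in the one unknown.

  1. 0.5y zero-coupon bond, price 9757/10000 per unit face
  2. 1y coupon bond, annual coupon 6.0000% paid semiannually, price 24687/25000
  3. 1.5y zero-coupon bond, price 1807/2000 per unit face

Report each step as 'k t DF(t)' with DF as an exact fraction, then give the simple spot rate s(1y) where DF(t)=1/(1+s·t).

1 1/2 9757/10000
2 1 9303/10000
3 3/2 1807/2000
s(1y) = (1/(9303/10000) − 1)/(1) = 697/9303 ≈ 7.4922%

step 1 [0.5y] zero: DF = P = 9757/10000 ≈ 0.975700
step 2 [1y] bond c/2=3/100: DF=(24687/25000 − 3/100·(0.975700))/(1+3/100) = 9303/10000 ≈ 0.930300
step 3 [1.5y] zero: DF = P = 1807/2000 ≈ 0.903500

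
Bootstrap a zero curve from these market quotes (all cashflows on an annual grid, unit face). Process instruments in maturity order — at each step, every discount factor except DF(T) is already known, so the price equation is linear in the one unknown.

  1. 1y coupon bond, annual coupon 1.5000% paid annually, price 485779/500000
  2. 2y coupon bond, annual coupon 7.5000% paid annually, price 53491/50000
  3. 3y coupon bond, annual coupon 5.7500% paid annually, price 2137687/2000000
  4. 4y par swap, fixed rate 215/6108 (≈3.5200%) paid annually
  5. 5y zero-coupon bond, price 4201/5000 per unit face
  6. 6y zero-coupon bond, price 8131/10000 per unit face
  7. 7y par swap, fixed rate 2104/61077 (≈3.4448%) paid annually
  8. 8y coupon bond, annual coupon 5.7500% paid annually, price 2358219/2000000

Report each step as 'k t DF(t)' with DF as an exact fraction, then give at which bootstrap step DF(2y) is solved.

step 1 [1y] bond c/1=3/200: DF=(485779/500000 − 3/200·(0))/(1+3/200) = 2393/2500 ≈ 0.957200
step 2 [2y] bond c/1=3/40: DF=(53491/50000 − 3/40·(0.957200))/(1+3/40) = 2321/2500 ≈ 0.928400
step 3 [3y] bond c/1=23/400: DF=(2137687/2000000 − 23/400·(0.957200+0.928400))/(1+23/400) = 4541/5000 ≈ 0.908200
step 4 [4y] swap r/1=215/6108: DF=(1 − 215/6108·(0.957200+0.928400+0.908200))/(1+215/6108) = 871/1000 ≈ 0.871000
step 5 [5y] zero: DF = P = 4201/5000 ≈ 0.840200
step 6 [6y] zero: DF = P = 8131/10000 ≈ 0.813100
step 7 [7y] swap r/1=2104/61077: DF=(1 − 2104/61077·(0.957200+0.928400+0.908200+0.871000+0.840200+0.813100))/(1+2104/61077) = 987/1250 ≈ 0.789600
step 8 [8y] bond c/1=23/400: DF=(2358219/2000000 − 23/400·(0.957200+0.928400+0.908200+0.871000+0.840200+0.813100+0.789600))/(1+23/400) = 7829/10000 ≈ 0.782900

1 1 2393/2500
2 2 2321/2500
3 3 4541/5000
4 4 871/1000
5 5 4201/5000
6 6 8131/10000
7 7 987/1250
8 8 7829/10000
DF(2y) is solved at step 2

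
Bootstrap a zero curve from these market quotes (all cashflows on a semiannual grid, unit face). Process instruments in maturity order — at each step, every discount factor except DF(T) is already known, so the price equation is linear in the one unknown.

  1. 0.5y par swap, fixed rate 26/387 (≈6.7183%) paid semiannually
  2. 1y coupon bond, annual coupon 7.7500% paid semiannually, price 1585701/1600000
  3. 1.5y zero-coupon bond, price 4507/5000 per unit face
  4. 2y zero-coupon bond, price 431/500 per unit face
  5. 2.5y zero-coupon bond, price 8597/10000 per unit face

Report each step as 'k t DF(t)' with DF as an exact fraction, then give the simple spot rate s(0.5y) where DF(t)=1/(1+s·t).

step 1 [0.5y] swap r/2=13/387: DF=(1 − 13/387·(0))/(1+13/387) = 387/400 ≈ 0.967500
step 2 [1y] bond c/2=31/800: DF=(1585701/1600000 − 31/800·(0.967500))/(1+31/800) = 459/500 ≈ 0.918000
step 3 [1.5y] zero: DF = P = 4507/5000 ≈ 0.901400
step 4 [2y] zero: DF = P = 431/500 ≈ 0.862000
step 5 [2.5y] zero: DF = P = 8597/10000 ≈ 0.859700

1 1/2 387/400
2 1 459/500
3 3/2 4507/5000
4 2 431/500
5 5/2 8597/10000
s(0.5y) = (1/(387/400) − 1)/(1/2) = 26/387 ≈ 6.7183%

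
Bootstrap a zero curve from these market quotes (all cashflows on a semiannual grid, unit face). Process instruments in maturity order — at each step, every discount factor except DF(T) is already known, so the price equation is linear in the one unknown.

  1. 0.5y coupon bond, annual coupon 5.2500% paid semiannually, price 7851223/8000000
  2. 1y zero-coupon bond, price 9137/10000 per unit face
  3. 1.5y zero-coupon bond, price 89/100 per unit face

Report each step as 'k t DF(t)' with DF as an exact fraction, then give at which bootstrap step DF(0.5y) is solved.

step 1 [0.5y] bond c/2=21/800: DF=(7851223/8000000 − 21/800·(0))/(1+21/800) = 9563/10000 ≈ 0.956300
step 2 [1y] zero: DF = P = 9137/10000 ≈ 0.913700
step 3 [1.5y] zero: DF = P = 89/100 ≈ 0.890000

1 1/2 9563/10000
2 1 9137/10000
3 3/2 89/100
DF(0.5y) is solved at step 1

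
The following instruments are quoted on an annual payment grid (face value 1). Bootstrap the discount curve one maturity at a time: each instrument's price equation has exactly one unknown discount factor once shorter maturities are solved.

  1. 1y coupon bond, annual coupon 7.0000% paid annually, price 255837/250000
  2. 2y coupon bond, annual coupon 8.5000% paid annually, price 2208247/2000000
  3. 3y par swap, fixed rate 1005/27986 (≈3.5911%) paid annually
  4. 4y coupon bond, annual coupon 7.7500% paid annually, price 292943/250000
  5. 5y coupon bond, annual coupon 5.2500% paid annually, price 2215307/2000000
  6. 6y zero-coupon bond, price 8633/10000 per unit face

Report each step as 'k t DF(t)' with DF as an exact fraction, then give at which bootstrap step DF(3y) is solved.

step 1 [1y] bond c/1=7/100: DF=(255837/250000 − 7/100·(0))/(1+7/100) = 2391/2500 ≈ 0.956400
step 2 [2y] bond c/1=17/200: DF=(2208247/2000000 − 17/200·(0.956400))/(1+17/200) = 9427/10000 ≈ 0.942700
step 3 [3y] swap r/1=1005/27986: DF=(1 − 1005/27986·(0.956400+0.942700))/(1+1005/27986) = 1799/2000 ≈ 0.899500
step 4 [4y] bond c/1=31/400: DF=(292943/250000 − 31/400·(0.956400+0.942700+0.899500))/(1+31/400) = 4431/5000 ≈ 0.886200
step 5 [5y] bond c/1=21/400: DF=(2215307/2000000 − 21/400·(0.956400+0.942700+0.899500+0.886200))/(1+21/400) = 4343/5000 ≈ 0.868600
step 6 [6y] zero: DF = P = 8633/10000 ≈ 0.863300

1 1 2391/2500
2 2 9427/10000
3 3 1799/2000
4 4 4431/5000
5 5 4343/5000
6 6 8633/10000
DF(3y) is solved at step 3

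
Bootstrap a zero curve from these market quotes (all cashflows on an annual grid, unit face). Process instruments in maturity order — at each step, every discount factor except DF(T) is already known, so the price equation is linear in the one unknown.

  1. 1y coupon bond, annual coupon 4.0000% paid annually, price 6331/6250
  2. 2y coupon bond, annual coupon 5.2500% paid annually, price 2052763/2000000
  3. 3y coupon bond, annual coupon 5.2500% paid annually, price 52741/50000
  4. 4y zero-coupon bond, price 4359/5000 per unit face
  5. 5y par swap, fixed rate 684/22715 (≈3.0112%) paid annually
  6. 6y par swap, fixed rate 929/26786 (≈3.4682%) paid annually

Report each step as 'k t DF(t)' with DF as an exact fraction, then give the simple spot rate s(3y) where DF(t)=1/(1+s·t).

1 1 487/500
2 2 4633/5000
3 3 4537/5000
4 4 4359/5000
5 5 1079/1250
6 6 4071/5000
s(3y) = (1/(4537/5000) − 1)/(3) = 463/13611 ≈ 3.4017%

step 1 [1y] bond c/1=1/25: DF=(6331/6250 − 1/25·(0))/(1+1/25) = 487/500 ≈ 0.974000
step 2 [2y] bond c/1=21/400: DF=(2052763/2000000 − 21/400·(0.974000))/(1+21/400) = 4633/5000 ≈ 0.926600
step 3 [3y] bond c/1=21/400: DF=(52741/50000 − 21/400·(0.974000+0.926600))/(1+21/400) = 4537/5000 ≈ 0.907400
step 4 [4y] zero: DF = P = 4359/5000 ≈ 0.871800
step 5 [5y] swap r/1=684/22715: DF=(1 − 684/22715·(0.974000+0.926600+0.907400+0.871800))/(1+684/22715) = 1079/1250 ≈ 0.863200
step 6 [6y] swap r/1=929/26786: DF=(1 − 929/26786·(0.974000+0.926600+0.907400+0.871800+0.863200))/(1+929/26786) = 4071/5000 ≈ 0.814200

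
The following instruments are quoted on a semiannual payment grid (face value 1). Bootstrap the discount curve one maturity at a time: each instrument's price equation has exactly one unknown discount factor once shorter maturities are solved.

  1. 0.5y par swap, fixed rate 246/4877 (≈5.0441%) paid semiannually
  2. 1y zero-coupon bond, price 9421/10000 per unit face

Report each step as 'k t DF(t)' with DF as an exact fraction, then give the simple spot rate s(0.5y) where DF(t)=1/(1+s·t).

1 1/2 4877/5000
2 1 9421/10000
s(0.5y) = (1/(4877/5000) − 1)/(1/2) = 246/4877 ≈ 5.0441%

step 1 [0.5y] swap r/2=123/4877: DF=(1 − 123/4877·(0))/(1+123/4877) = 4877/5000 ≈ 0.975400
step 2 [1y] zero: DF = P = 9421/10000 ≈ 0.942100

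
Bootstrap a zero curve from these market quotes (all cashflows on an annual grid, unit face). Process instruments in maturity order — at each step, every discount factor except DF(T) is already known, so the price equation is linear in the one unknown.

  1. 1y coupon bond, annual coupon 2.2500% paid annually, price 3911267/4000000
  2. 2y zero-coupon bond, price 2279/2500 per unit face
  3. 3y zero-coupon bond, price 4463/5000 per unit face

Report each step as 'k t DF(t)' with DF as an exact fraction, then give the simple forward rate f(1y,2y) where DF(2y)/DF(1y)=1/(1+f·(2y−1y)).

1 1 9563/10000
2 2 2279/2500
3 3 4463/5000
f(1y,2y) = ((9563/10000)/(2279/2500) − 1)/(1) = 447/9116 ≈ 4.9035%

step 1 [1y] bond c/1=9/400: DF=(3911267/4000000 − 9/400·(0))/(1+9/400) = 9563/10000 ≈ 0.956300
step 2 [2y] zero: DF = P = 2279/2500 ≈ 0.911600
step 3 [3y] zero: DF = P = 4463/5000 ≈ 0.892600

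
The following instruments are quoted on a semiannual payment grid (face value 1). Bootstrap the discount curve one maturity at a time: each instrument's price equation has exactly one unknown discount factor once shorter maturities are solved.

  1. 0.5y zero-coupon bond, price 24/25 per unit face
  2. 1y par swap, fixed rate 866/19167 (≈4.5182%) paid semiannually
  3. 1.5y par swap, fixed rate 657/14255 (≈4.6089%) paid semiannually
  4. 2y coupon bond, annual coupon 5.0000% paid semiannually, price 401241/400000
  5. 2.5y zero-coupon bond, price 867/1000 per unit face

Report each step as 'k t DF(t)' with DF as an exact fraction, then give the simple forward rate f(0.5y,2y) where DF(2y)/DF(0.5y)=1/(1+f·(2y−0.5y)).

step 1 [0.5y] zero: DF = P = 24/25 ≈ 0.960000
step 2 [1y] swap r/2=433/19167: DF=(1 − 433/19167·(0.960000))/(1+433/19167) = 9567/10000 ≈ 0.956700
step 3 [1.5y] swap r/2=657/28510: DF=(1 − 657/28510·(0.960000+0.956700))/(1+657/28510) = 9343/10000 ≈ 0.934300
step 4 [2y] bond c/2=1/40: DF=(401241/400000 − 1/40·(0.960000+0.956700+0.934300))/(1+1/40) = 9091/10000 ≈ 0.909100
step 5 [2.5y] zero: DF = P = 867/1000 ≈ 0.867000

1 1/2 24/25
2 1 9567/10000
3 3/2 9343/10000
4 2 9091/10000
5 5/2 867/1000
f(0.5y,2y) = ((24/25)/(9091/10000) − 1)/(3/2) = 1018/27273 ≈ 3.7326%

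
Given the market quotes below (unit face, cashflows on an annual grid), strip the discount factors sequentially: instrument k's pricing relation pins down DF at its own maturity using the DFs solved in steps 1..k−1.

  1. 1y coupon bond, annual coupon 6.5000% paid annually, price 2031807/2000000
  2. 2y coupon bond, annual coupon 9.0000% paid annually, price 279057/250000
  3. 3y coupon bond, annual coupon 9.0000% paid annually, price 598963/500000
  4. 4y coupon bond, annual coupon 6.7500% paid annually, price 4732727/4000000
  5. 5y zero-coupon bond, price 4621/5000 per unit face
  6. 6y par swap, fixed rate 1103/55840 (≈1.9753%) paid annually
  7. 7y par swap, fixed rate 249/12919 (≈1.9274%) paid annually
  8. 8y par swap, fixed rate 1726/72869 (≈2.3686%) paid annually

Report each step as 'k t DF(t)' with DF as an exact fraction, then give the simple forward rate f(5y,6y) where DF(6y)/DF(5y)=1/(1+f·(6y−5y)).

step 1 [1y] bond c/1=13/200: DF=(2031807/2000000 − 13/200·(0))/(1+13/200) = 9539/10000 ≈ 0.953900
step 2 [2y] bond c/1=9/100: DF=(279057/250000 − 9/100·(0.953900))/(1+9/100) = 9453/10000 ≈ 0.945300
step 3 [3y] bond c/1=9/100: DF=(598963/500000 − 9/100·(0.953900+0.945300))/(1+9/100) = 4711/5000 ≈ 0.942200
step 4 [4y] bond c/1=27/400: DF=(4732727/4000000 − 27/400·(0.953900+0.945300+0.942200))/(1+27/400) = 9287/10000 ≈ 0.928700
step 5 [5y] zero: DF = P = 4621/5000 ≈ 0.924200
step 6 [6y] swap r/1=1103/55840: DF=(1 − 1103/55840·(0.953900+0.945300+0.942200+0.928700+0.924200))/(1+1103/55840) = 8897/10000 ≈ 0.889700
step 7 [7y] swap r/1=249/12919: DF=(1 − 249/12919·(0.953900+0.945300+0.942200+0.928700+0.924200+0.889700))/(1+249/12919) = 1751/2000 ≈ 0.875500
step 8 [8y] swap r/1=1726/72869: DF=(1 − 1726/72869·(0.953900+0.945300+0.942200+0.928700+0.924200+0.889700+0.875500))/(1+1726/72869) = 4137/5000 ≈ 0.827400

1 1 9539/10000
2 2 9453/10000
3 3 4711/5000
4 4 9287/10000
5 5 4621/5000
6 6 8897/10000
7 7 1751/2000
8 8 4137/5000
f(5y,6y) = ((4621/5000)/(8897/10000) − 1)/(1) = 345/8897 ≈ 3.8777%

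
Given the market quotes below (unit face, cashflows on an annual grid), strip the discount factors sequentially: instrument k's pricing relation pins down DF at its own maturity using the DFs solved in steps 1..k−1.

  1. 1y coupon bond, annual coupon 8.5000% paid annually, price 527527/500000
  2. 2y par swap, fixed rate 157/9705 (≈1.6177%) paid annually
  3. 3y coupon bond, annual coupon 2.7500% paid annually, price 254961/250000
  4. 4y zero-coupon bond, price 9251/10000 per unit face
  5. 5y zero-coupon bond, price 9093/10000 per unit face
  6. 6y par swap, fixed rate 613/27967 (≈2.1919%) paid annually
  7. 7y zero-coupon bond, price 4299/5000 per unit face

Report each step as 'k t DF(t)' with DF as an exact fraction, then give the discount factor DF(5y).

step 1 [1y] bond c/1=17/200: DF=(527527/500000 − 17/200·(0))/(1+17/200) = 2431/2500 ≈ 0.972400
step 2 [2y] swap r/1=157/9705: DF=(1 − 157/9705·(0.972400))/(1+157/9705) = 4843/5000 ≈ 0.968600
step 3 [3y] bond c/1=11/400: DF=(254961/250000 − 11/400·(0.972400+0.968600))/(1+11/400) = 4703/5000 ≈ 0.940600
step 4 [4y] zero: DF = P = 9251/10000 ≈ 0.925100
step 5 [5y] zero: DF = P = 9093/10000 ≈ 0.909300
step 6 [6y] swap r/1=613/27967: DF=(1 − 613/27967·(0.972400+0.968600+0.940600+0.925100+0.909300))/(1+613/27967) = 4387/5000 ≈ 0.877400
step 7 [7y] zero: DF = P = 4299/5000 ≈ 0.859800

1 1 2431/2500
2 2 4843/5000
3 3 4703/5000
4 4 9251/10000
5 5 9093/10000
6 6 4387/5000
7 7 4299/5000
DF(5y) = 9093/10000 ≈ 0.909300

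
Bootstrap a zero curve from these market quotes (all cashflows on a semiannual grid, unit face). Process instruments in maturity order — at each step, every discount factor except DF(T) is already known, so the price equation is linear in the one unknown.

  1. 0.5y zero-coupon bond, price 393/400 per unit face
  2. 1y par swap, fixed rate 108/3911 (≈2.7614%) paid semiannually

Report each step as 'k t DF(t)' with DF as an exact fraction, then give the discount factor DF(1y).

step 1 [0.5y] zero: DF = P = 393/400 ≈ 0.982500
step 2 [1y] swap r/2=54/3911: DF=(1 − 54/3911·(0.982500))/(1+54/3911) = 973/1000 ≈ 0.973000

1 1/2 393/400
2 1 973/1000
DF(1y) = 973/1000 ≈ 0.973000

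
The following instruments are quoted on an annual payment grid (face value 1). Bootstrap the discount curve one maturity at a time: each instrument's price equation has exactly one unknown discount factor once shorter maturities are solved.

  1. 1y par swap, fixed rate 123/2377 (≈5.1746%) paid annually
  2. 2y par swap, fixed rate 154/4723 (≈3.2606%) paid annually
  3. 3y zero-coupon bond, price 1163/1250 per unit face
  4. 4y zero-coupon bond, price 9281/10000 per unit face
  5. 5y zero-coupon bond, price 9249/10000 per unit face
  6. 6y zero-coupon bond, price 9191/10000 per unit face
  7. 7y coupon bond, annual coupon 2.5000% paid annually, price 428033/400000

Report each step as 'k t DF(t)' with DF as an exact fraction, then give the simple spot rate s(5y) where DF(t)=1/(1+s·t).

step 1 [1y] swap r/1=123/2377: DF=(1 − 123/2377·(0))/(1+123/2377) = 2377/2500 ≈ 0.950800
step 2 [2y] swap r/1=154/4723: DF=(1 − 154/4723·(0.950800))/(1+154/4723) = 1173/1250 ≈ 0.938400
step 3 [3y] zero: DF = P = 1163/1250 ≈ 0.930400
step 4 [4y] zero: DF = P = 9281/10000 ≈ 0.928100
step 5 [5y] zero: DF = P = 9249/10000 ≈ 0.924900
step 6 [6y] zero: DF = P = 9191/10000 ≈ 0.919100
step 7 [7y] bond c/1=1/40: DF=(428033/400000 − 1/40·(0.950800+0.938400+0.930400+0.928100+0.924900+0.919100))/(1+1/40) = 2269/2500 ≈ 0.907600

1 1 2377/2500
2 2 1173/1250
3 3 1163/1250
4 4 9281/10000
5 5 9249/10000
6 6 9191/10000
7 7 2269/2500
s(5y) = (1/(9249/10000) − 1)/(5) = 751/46245 ≈ 1.6240%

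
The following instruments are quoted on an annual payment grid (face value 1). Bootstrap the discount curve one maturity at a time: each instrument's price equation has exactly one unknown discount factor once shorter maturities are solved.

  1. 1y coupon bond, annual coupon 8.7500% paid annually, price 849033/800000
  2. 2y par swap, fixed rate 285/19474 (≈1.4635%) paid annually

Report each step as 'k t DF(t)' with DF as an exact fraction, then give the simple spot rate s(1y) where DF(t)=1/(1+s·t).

1 1 9759/10000
2 2 1943/2000
s(1y) = (1/(9759/10000) − 1)/(1) = 241/9759 ≈ 2.4695%

step 1 [1y] bond c/1=7/80: DF=(849033/800000 − 7/80·(0))/(1+7/80) = 9759/10000 ≈ 0.975900
step 2 [2y] swap r/1=285/19474: DF=(1 − 285/19474·(0.975900))/(1+285/19474) = 1943/2000 ≈ 0.971500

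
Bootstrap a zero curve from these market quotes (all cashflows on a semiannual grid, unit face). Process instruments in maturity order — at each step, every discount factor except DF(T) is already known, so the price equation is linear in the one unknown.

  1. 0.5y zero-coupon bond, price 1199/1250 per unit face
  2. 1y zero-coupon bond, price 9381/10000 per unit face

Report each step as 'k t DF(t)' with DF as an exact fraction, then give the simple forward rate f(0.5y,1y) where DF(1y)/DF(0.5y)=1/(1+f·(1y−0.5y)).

step 1 [0.5y] zero: DF = P = 1199/1250 ≈ 0.959200
step 2 [1y] zero: DF = P = 9381/10000 ≈ 0.938100

1 1/2 1199/1250
2 1 9381/10000
f(0.5y,1y) = ((1199/1250)/(9381/10000) − 1)/(1/2) = 422/9381 ≈ 4.4985%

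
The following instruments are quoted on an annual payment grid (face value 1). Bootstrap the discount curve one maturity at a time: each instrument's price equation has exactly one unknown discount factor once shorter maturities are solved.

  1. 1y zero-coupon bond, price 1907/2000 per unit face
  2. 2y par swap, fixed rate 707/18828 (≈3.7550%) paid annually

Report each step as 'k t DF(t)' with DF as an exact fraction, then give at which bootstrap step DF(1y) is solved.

1 1 1907/2000
2 2 9293/10000
DF(1y) is solved at step 1

step 1 [1y] zero: DF = P = 1907/2000 ≈ 0.953500
step 2 [2y] swap r/1=707/18828: DF=(1 − 707/18828·(0.953500))/(1+707/18828) = 9293/10000 ≈ 0.929300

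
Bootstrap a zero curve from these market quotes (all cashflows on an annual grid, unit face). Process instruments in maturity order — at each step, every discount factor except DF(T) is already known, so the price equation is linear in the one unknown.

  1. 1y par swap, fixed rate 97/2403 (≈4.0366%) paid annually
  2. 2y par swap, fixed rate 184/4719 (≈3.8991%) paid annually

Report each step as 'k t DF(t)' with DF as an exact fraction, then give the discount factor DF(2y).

step 1 [1y] swap r/1=97/2403: DF=(1 − 97/2403·(0))/(1+97/2403) = 2403/2500 ≈ 0.961200
step 2 [2y] swap r/1=184/4719: DF=(1 − 184/4719·(0.961200))/(1+184/4719) = 579/625 ≈ 0.926400

1 1 2403/2500
2 2 579/625
DF(2y) = 579/625 ≈ 0.926400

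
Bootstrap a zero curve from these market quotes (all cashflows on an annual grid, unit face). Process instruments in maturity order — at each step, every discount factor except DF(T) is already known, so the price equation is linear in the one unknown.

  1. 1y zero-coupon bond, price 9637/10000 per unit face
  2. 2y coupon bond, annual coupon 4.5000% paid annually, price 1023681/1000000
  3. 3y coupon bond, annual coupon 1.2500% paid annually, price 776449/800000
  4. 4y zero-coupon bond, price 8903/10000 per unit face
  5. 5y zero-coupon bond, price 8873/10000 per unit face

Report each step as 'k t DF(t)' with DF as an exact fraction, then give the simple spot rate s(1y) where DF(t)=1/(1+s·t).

step 1 [1y] zero: DF = P = 9637/10000 ≈ 0.963700
step 2 [2y] bond c/1=9/200: DF=(1023681/1000000 − 9/200·(0.963700))/(1+9/200) = 9381/10000 ≈ 0.938100
step 3 [3y] bond c/1=1/80: DF=(776449/800000 − 1/80·(0.963700+0.938100))/(1+1/80) = 9351/10000 ≈ 0.935100
step 4 [4y] zero: DF = P = 8903/10000 ≈ 0.890300
step 5 [5y] zero: DF = P = 8873/10000 ≈ 0.887300

1 1 9637/10000
2 2 9381/10000
3 3 9351/10000
4 4 8903/10000
5 5 8873/10000
s(1y) = (1/(9637/10000) − 1)/(1) = 363/9637 ≈ 3.7667%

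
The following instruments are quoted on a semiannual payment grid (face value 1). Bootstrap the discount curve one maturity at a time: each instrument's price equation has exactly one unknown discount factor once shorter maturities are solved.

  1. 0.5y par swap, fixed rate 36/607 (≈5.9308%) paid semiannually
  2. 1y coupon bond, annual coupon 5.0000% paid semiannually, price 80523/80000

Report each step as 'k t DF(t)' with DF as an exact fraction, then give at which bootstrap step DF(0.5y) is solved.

1 1/2 607/625
2 1 9583/10000
DF(0.5y) is solved at step 1

step 1 [0.5y] swap r/2=18/607: DF=(1 − 18/607·(0))/(1+18/607) = 607/625 ≈ 0.971200
step 2 [1y] bond c/2=1/40: DF=(80523/80000 − 1/40·(0.971200))/(1+1/40) = 9583/10000 ≈ 0.958300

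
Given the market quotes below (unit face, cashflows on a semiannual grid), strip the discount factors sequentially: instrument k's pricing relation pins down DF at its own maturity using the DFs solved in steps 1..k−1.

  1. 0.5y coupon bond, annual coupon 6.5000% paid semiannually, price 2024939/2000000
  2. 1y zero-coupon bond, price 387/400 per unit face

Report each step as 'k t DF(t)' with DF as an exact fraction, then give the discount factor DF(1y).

step 1 [0.5y] bond c/2=13/400: DF=(2024939/2000000 − 13/400·(0))/(1+13/400) = 4903/5000 ≈ 0.980600
step 2 [1y] zero: DF = P = 387/400 ≈ 0.967500

1 1/2 4903/5000
2 1 387/400
DF(1y) = 387/400 ≈ 0.967500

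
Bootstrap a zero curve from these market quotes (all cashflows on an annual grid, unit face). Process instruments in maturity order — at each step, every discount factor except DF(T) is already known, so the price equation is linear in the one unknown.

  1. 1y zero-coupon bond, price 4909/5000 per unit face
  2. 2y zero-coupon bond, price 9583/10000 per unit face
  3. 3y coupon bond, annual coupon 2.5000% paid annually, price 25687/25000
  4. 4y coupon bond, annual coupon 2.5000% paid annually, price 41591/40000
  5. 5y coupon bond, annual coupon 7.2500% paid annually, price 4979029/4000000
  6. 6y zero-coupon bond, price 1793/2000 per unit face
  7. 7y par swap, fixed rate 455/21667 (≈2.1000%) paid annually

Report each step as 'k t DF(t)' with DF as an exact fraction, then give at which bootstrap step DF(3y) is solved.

1 1 4909/5000
2 2 9583/10000
3 3 9551/10000
4 4 4719/5000
5 5 9011/10000
6 6 1793/2000
7 7 1727/2000
DF(3y) is solved at step 3

step 1 [1y] zero: DF = P = 4909/5000 ≈ 0.981800
step 2 [2y] zero: DF = P = 9583/10000 ≈ 0.958300
step 3 [3y] bond c/1=1/40: DF=(25687/25000 − 1/40·(0.981800+0.958300))/(1+1/40) = 9551/10000 ≈ 0.955100
step 4 [4y] bond c/1=1/40: DF=(41591/40000 − 1/40·(0.981800+0.958300+0.955100))/(1+1/40) = 4719/5000 ≈ 0.943800
step 5 [5y] bond c/1=29/400: DF=(4979029/4000000 − 29/400·(0.981800+0.958300+0.955100+0.943800))/(1+29/400) = 9011/10000 ≈ 0.901100
step 6 [6y] zero: DF = P = 1793/2000 ≈ 0.896500
step 7 [7y] swap r/1=455/21667: DF=(1 − 455/21667·(0.981800+0.958300+0.955100+0.943800+0.901100+0.896500))/(1+455/21667) = 1727/2000 ≈ 0.863500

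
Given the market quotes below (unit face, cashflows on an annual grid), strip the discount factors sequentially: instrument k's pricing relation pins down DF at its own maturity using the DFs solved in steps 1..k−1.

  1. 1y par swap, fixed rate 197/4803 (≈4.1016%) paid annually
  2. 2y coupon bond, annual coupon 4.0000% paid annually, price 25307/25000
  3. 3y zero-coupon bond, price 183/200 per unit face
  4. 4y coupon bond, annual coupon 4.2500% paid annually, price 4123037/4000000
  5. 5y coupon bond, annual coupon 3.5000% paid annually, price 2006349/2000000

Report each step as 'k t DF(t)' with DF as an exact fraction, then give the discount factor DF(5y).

step 1 [1y] swap r/1=197/4803: DF=(1 − 197/4803·(0))/(1+197/4803) = 4803/5000 ≈ 0.960600
step 2 [2y] bond c/1=1/25: DF=(25307/25000 − 1/25·(0.960600))/(1+1/25) = 2341/2500 ≈ 0.936400
step 3 [3y] zero: DF = P = 183/200 ≈ 0.915000
step 4 [4y] bond c/1=17/400: DF=(4123037/4000000 − 17/400·(0.960600+0.936400+0.915000))/(1+17/400) = 8741/10000 ≈ 0.874100
step 5 [5y] bond c/1=7/200: DF=(2006349/2000000 − 7/200·(0.960600+0.936400+0.915000+0.874100))/(1+7/200) = 4223/5000 ≈ 0.844600

1 1 4803/5000
2 2 2341/2500
3 3 183/200
4 4 8741/10000
5 5 4223/5000
DF(5y) = 4223/5000 ≈ 0.844600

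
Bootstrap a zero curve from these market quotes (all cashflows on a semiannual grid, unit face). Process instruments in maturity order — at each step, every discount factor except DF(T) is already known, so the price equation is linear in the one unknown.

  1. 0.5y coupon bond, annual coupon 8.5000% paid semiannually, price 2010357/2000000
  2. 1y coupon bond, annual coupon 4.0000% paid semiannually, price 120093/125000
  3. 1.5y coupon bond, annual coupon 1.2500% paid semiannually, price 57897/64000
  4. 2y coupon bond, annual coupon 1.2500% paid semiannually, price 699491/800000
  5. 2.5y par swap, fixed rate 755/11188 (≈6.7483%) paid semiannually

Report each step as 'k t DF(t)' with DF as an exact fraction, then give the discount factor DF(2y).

1 1/2 4821/5000
2 1 923/1000
3 3/2 8873/10000
4 2 8517/10000
5 5/2 849/1000
DF(2y) = 8517/10000 ≈ 0.851700

step 1 [0.5y] bond c/2=17/400: DF=(2010357/2000000 − 17/400·(0))/(1+17/400) = 4821/5000 ≈ 0.964200
step 2 [1y] bond c/2=1/50: DF=(120093/125000 − 1/50·(0.964200))/(1+1/50) = 923/1000 ≈ 0.923000
step 3 [1.5y] bond c/2=1/160: DF=(57897/64000 − 1/160·(0.964200+0.923000))/(1+1/160) = 8873/10000 ≈ 0.887300
step 4 [2y] bond c/2=1/160: DF=(699491/800000 − 1/160·(0.964200+0.923000+0.887300))/(1+1/160) = 8517/10000 ≈ 0.851700
step 5 [2.5y] swap r/2=755/22376: DF=(1 − 755/22376·(0.964200+0.923000+0.887300+0.851700))/(1+755/22376) = 849/1000 ≈ 0.849000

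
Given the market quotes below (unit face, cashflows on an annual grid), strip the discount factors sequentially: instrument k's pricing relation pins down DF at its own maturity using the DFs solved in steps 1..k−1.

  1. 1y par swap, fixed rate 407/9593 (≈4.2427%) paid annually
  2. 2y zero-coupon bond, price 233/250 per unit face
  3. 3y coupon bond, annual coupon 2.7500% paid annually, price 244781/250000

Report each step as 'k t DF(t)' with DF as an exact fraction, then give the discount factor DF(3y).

1 1 9593/10000
2 2 233/250
3 3 9023/10000
DF(3y) = 9023/10000 ≈ 0.902300

step 1 [1y] swap r/1=407/9593: DF=(1 − 407/9593·(0))/(1+407/9593) = 9593/10000 ≈ 0.959300
step 2 [2y] zero: DF = P = 233/250 ≈ 0.932000
step 3 [3y] bond c/1=11/400: DF=(244781/250000 − 11/400·(0.959300+0.932000))/(1+11/400) = 9023/10000 ≈ 0.902300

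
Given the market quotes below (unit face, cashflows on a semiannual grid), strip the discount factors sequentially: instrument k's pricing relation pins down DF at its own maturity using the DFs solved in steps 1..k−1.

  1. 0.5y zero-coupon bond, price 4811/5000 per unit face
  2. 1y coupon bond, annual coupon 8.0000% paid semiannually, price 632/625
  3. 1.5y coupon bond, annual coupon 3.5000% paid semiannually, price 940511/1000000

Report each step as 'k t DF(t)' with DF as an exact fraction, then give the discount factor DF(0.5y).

step 1 [0.5y] zero: DF = P = 4811/5000 ≈ 0.962200
step 2 [1y] bond c/2=1/25: DF=(632/625 − 1/25·(0.962200))/(1+1/25) = 9353/10000 ≈ 0.935300
step 3 [1.5y] bond c/2=7/400: DF=(940511/1000000 − 7/400·(0.962200+0.935300))/(1+7/400) = 8917/10000 ≈ 0.891700

1 1/2 4811/5000
2 1 9353/10000
3 3/2 8917/10000
DF(0.5y) = 4811/5000 ≈ 0.962200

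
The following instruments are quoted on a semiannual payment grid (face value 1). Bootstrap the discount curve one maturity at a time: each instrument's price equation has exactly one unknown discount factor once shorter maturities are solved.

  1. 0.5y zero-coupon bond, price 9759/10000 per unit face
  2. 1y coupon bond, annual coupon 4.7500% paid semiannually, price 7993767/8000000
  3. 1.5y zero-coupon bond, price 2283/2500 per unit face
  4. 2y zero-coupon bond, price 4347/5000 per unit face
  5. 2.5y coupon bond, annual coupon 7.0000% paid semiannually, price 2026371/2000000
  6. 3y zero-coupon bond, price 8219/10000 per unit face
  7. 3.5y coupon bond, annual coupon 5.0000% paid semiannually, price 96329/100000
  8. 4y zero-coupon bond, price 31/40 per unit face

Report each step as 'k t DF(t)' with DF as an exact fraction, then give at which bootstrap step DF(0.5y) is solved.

step 1 [0.5y] zero: DF = P = 9759/10000 ≈ 0.975900
step 2 [1y] bond c/2=19/800: DF=(7993767/8000000 − 19/800·(0.975900))/(1+19/800) = 4767/5000 ≈ 0.953400
step 3 [1.5y] zero: DF = P = 2283/2500 ≈ 0.913200
step 4 [2y] zero: DF = P = 4347/5000 ≈ 0.869400
step 5 [2.5y] bond c/2=7/200: DF=(2026371/2000000 − 7/200·(0.975900+0.953400+0.913200+0.869400))/(1+7/200) = 4267/5000 ≈ 0.853400
step 6 [3y] zero: DF = P = 8219/10000 ≈ 0.821900
step 7 [3.5y] bond c/2=1/40: DF=(96329/100000 − 1/40·(0.975900+0.953400+0.913200+0.869400+0.853400+0.821900))/(1+1/40) = 2021/2500 ≈ 0.808400
step 8 [4y] zero: DF = P = 31/40 ≈ 0.775000

1 1/2 9759/10000
2 1 4767/5000
3 3/2 2283/2500
4 2 4347/5000
5 5/2 4267/5000
6 3 8219/10000
7 7/2 2021/2500
8 4 31/40
DF(0.5y) is solved at step 1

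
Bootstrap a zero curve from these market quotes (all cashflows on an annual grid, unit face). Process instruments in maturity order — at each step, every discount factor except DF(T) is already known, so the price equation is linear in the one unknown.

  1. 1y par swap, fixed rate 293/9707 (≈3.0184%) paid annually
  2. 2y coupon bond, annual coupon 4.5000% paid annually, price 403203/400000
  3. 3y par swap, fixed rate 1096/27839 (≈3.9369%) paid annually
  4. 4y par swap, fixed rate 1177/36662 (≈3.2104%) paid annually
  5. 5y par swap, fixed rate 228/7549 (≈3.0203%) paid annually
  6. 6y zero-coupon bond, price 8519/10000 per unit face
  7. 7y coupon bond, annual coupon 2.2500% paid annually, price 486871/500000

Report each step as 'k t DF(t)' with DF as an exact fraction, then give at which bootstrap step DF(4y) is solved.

1 1 9707/10000
2 2 2307/2500
3 3 1113/1250
4 4 8823/10000
5 5 1079/1250
6 6 8519/10000
7 7 8339/10000
DF(4y) is solved at step 4

step 1 [1y] swap r/1=293/9707: DF=(1 − 293/9707·(0))/(1+293/9707) = 9707/10000 ≈ 0.970700
step 2 [2y] bond c/1=9/200: DF=(403203/400000 − 9/200·(0.970700))/(1+9/200) = 2307/2500 ≈ 0.922800
step 3 [3y] swap r/1=1096/27839: DF=(1 − 1096/27839·(0.970700+0.922800))/(1+1096/27839) = 1113/1250 ≈ 0.890400
step 4 [4y] swap r/1=1177/36662: DF=(1 − 1177/36662·(0.970700+0.922800+0.890400))/(1+1177/36662) = 8823/10000 ≈ 0.882300
step 5 [5y] swap r/1=228/7549: DF=(1 − 228/7549·(0.970700+0.922800+0.890400+0.882300))/(1+228/7549) = 1079/1250 ≈ 0.863200
step 6 [6y] zero: DF = P = 8519/10000 ≈ 0.851900
step 7 [7y] bond c/1=9/400: DF=(486871/500000 − 9/400·(0.970700+0.922800+0.890400+0.882300+0.863200+0.851900))/(1+9/400) = 8339/10000 ≈ 0.833900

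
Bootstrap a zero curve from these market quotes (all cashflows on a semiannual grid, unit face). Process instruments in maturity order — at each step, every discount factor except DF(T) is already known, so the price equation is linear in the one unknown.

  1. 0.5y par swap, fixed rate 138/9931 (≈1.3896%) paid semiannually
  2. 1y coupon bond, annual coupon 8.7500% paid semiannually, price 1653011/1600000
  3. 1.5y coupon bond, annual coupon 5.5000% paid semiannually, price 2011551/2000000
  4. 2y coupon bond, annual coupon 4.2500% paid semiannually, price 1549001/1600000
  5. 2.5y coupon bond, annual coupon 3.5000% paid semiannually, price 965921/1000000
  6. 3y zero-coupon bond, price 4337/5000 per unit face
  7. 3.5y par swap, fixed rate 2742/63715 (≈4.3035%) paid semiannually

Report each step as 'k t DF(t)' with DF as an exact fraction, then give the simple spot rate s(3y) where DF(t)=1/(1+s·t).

1 1/2 9931/10000
2 1 4741/5000
3 3/2 9269/10000
4 2 8883/10000
5 5/2 8847/10000
6 3 4337/5000
7 7/2 8629/10000
s(3y) = (1/(4337/5000) − 1)/(3) = 221/4337 ≈ 5.0957%

step 1 [0.5y] swap r/2=69/9931: DF=(1 − 69/9931·(0))/(1+69/9931) = 9931/10000 ≈ 0.993100
step 2 [1y] bond c/2=7/160: DF=(1653011/1600000 − 7/160·(0.993100))/(1+7/160) = 4741/5000 ≈ 0.948200
step 3 [1.5y] bond c/2=11/400: DF=(2011551/2000000 − 11/400·(0.993100+0.948200))/(1+11/400) = 9269/10000 ≈ 0.926900
step 4 [2y] bond c/2=17/800: DF=(1549001/1600000 − 17/800·(0.993100+0.948200+0.926900))/(1+17/800) = 8883/10000 ≈ 0.888300
step 5 [2.5y] bond c/2=7/400: DF=(965921/1000000 − 7/400·(0.993100+0.948200+0.926900+0.888300))/(1+7/400) = 8847/10000 ≈ 0.884700
step 6 [3y] zero: DF = P = 4337/5000 ≈ 0.867400
step 7 [3.5y] swap r/2=1371/63715: DF=(1 − 1371/63715·(0.993100+0.948200+0.926900+0.888300+0.884700+0.867400))/(1+1371/63715) = 8629/10000 ≈ 0.862900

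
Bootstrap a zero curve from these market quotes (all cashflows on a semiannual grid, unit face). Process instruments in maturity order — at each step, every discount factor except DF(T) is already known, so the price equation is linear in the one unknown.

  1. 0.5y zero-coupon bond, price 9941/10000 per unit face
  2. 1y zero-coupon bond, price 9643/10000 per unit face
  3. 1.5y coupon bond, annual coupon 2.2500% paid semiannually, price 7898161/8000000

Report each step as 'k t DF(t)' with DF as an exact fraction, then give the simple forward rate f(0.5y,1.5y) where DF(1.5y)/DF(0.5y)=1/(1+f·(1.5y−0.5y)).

step 1 [0.5y] zero: DF = P = 9941/10000 ≈ 0.994100
step 2 [1y] zero: DF = P = 9643/10000 ≈ 0.964300
step 3 [1.5y] bond c/2=9/800: DF=(7898161/8000000 − 9/800·(0.994100+0.964300))/(1+9/800) = 1909/2000 ≈ 0.954500

1 1/2 9941/10000
2 1 9643/10000
3 3/2 1909/2000
f(0.5y,1.5y) = ((9941/10000)/(1909/2000) − 1)/(1) = 396/9545 ≈ 4.1488%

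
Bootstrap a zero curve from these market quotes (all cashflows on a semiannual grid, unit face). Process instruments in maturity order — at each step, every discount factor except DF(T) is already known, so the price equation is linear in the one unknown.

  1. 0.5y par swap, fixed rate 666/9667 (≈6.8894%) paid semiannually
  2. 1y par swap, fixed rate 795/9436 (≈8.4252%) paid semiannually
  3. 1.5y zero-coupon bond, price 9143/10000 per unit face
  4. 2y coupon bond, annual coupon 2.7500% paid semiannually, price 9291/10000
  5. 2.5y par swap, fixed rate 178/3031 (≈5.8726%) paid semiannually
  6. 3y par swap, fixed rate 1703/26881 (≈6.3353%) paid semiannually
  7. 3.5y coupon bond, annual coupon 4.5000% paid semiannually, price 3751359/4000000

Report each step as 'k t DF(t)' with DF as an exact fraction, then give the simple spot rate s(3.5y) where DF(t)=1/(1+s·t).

1 1/2 9667/10000
2 1 1841/2000
3 3/2 9143/10000
4 2 1757/2000
5 5/2 1733/2000
6 3 8297/10000
7 7/2 7989/10000
s(3.5y) = (1/(7989/10000) − 1)/(7/2) = 4022/55923 ≈ 7.1920%

step 1 [0.5y] swap r/2=333/9667: DF=(1 − 333/9667·(0))/(1+333/9667) = 9667/10000 ≈ 0.966700
step 2 [1y] swap r/2=795/18872: DF=(1 − 795/18872·(0.966700))/(1+795/18872) = 1841/2000 ≈ 0.920500
step 3 [1.5y] zero: DF = P = 9143/10000 ≈ 0.914300
step 4 [2y] bond c/2=11/800: DF=(9291/10000 − 11/800·(0.966700+0.920500+0.914300))/(1+11/800) = 1757/2000 ≈ 0.878500
step 5 [2.5y] swap r/2=89/3031: DF=(1 − 89/3031·(0.966700+0.920500+0.914300+0.878500))/(1+89/3031) = 1733/2000 ≈ 0.866500
step 6 [3y] swap r/2=1703/53762: DF=(1 − 1703/53762·(0.966700+0.920500+0.914300+0.878500+0.866500))/(1+1703/53762) = 8297/10000 ≈ 0.829700
step 7 [3.5y] bond c/2=9/400: DF=(3751359/4000000 − 9/400·(0.966700+0.920500+0.914300+0.878500+0.866500+0.829700))/(1+9/400) = 7989/10000 ≈ 0.798900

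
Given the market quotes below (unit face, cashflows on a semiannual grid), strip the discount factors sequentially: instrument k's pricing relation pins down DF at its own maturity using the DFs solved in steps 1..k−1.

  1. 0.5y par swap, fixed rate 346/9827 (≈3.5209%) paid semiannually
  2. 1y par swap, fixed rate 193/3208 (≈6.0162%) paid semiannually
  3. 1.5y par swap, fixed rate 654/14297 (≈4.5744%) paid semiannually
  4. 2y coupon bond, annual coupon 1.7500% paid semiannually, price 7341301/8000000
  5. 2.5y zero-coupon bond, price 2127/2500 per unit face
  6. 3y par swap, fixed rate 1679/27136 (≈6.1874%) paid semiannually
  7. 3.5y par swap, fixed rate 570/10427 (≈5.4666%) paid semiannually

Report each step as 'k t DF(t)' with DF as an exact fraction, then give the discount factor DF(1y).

1 1/2 9827/10000
2 1 9421/10000
3 3/2 4673/5000
4 2 8849/10000
5 5/2 2127/2500
6 3 8321/10000
7 7/2 829/1000
DF(1y) = 9421/10000 ≈ 0.942100

step 1 [0.5y] swap r/2=173/9827: DF=(1 − 173/9827·(0))/(1+173/9827) = 9827/10000 ≈ 0.982700
step 2 [1y] swap r/2=193/6416: DF=(1 − 193/6416·(0.982700))/(1+193/6416) = 9421/10000 ≈ 0.942100
step 3 [1.5y] swap r/2=327/14297: DF=(1 − 327/14297·(0.982700+0.942100))/(1+327/14297) = 4673/5000 ≈ 0.934600
step 4 [2y] bond c/2=7/800: DF=(7341301/8000000 − 7/800·(0.982700+0.942100+0.934600))/(1+7/800) = 8849/10000 ≈ 0.884900
step 5 [2.5y] zero: DF = P = 2127/2500 ≈ 0.850800
step 6 [3y] swap r/2=1679/54272: DF=(1 − 1679/54272·(0.982700+0.942100+0.934600+0.884900+0.850800))/(1+1679/54272) = 8321/10000 ≈ 0.832100
step 7 [3.5y] swap r/2=285/10427: DF=(1 − 285/10427·(0.982700+0.942100+0.934600+0.884900+0.850800+0.832100))/(1+285/10427) = 829/1000 ≈ 0.829000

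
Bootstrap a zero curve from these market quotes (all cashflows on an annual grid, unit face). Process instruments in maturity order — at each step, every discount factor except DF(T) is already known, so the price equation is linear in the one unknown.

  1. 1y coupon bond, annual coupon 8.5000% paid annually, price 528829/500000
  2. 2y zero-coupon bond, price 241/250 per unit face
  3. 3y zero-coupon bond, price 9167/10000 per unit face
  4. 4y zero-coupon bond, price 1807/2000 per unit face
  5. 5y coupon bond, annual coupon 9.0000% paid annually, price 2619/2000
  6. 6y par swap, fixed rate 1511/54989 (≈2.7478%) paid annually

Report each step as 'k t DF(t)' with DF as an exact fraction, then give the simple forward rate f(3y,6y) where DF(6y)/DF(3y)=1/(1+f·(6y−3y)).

1 1 2437/2500
2 2 241/250
3 3 9167/10000
4 4 1807/2000
5 5 891/1000
6 6 8489/10000
f(3y,6y) = ((9167/10000)/(8489/10000) − 1)/(3) = 226/8489 ≈ 2.6623%

step 1 [1y] bond c/1=17/200: DF=(528829/500000 − 17/200·(0))/(1+17/200) = 2437/2500 ≈ 0.974800
step 2 [2y] zero: DF = P = 241/250 ≈ 0.964000
step 3 [3y] zero: DF = P = 9167/10000 ≈ 0.916700
step 4 [4y] zero: DF = P = 1807/2000 ≈ 0.903500
step 5 [5y] bond c/1=9/100: DF=(2619/2000 − 9/100·(0.974800+0.964000+0.916700+0.903500))/(1+9/100) = 891/1000 ≈ 0.891000
step 6 [6y] swap r/1=1511/54989: DF=(1 − 1511/54989·(0.974800+0.964000+0.916700+0.903500+0.891000))/(1+1511/54989) = 8489/10000 ≈ 0.848900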